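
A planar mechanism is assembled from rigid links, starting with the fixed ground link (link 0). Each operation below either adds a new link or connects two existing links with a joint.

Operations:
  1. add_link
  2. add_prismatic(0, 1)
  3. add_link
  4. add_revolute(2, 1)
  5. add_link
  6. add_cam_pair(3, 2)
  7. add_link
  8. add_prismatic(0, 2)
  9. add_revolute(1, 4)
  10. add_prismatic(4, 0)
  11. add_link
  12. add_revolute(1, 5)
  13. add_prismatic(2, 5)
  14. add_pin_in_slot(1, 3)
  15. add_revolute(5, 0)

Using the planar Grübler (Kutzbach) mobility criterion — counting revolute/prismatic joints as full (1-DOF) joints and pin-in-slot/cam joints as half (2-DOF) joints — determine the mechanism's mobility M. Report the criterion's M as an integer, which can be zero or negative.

[1;0;0] (link 0 is ground)
L+ [2;0;0]
P(0,1)∈J1 [2;1;0]
L+ [3;1;0]
R(2,1)∈J1 [3;2;0]
L+ [4;2;0]
C(3,2)∈J2 [4;2;1]
L+ [5;2;1]
P(0,2)∈J1 [5;3;1]
R(1,4)∈J1 [5;4;1]
P(4,0)∈J1 [5;5;1]
L+ [6;5;1]
R(1,5)∈J1 [6;6;1]
P(2,5)∈J1 [6;7;1]
PS(1,3)∈J2 [6;7;2]
R(5,0)∈J1 [6;8;2]
mobility = 15 − 16 − 2 = -3

M = -3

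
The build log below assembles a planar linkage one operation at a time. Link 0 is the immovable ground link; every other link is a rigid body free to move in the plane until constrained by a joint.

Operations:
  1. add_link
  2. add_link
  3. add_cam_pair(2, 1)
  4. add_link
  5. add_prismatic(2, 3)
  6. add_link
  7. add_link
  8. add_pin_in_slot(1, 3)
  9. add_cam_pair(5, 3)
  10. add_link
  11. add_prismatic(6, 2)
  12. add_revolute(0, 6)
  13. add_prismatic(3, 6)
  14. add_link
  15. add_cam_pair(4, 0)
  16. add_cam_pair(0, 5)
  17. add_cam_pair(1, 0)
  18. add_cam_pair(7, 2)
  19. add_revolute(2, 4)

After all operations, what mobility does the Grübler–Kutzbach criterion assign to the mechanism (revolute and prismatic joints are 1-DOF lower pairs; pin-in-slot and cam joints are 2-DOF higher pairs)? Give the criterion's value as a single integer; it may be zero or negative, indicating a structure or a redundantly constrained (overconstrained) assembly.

M = 4

link 0 = ground. State L|J1|J2 = 1|0|0
+link1  2|0|0
+link2  3|0|0
C(2,1) f=2→J2  3|0|1
+link3  4|0|1
P(2,3) f=1→J1  4|1|1
+link4  5|1|1
+link5  6|1|1
PS(1,3) f=2→J2  6|1|2
C(5,3) f=2→J2  6|1|3
+link6  7|1|3
P(6,2) f=1→J1  7|2|3
R(0,6) f=1→J1  7|3|3
P(3,6) f=1→J1  7|4|3
+link7  8|4|3
C(4,0) f=2→J2  8|4|4
C(0,5) f=2→J2  8|4|5
C(1,0) f=2→J2  8|4|6
C(7,2) f=2→J2  8|4|7
R(2,4) f=1→J1  8|5|7
M = 3(8−1)−2·5−7 = 21−10−7 = 4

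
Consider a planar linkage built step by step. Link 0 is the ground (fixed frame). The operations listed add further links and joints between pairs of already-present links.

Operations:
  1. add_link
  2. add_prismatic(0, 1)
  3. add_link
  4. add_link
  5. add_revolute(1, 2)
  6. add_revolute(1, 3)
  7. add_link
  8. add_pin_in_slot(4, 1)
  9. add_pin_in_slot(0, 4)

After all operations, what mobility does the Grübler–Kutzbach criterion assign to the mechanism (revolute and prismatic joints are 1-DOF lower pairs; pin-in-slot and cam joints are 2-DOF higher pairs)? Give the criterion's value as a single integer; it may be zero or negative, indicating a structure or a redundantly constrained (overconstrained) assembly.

L=1 J1=0 J2=0
add link → L=2 J1=0 J2=0
P@0,1 dof=1 J1 → L=2 J1=1 J2=0
add link → L=3 J1=1 J2=0
add link → L=4 J1=1 J2=0
R@1,2 dof=1 J1 → L=4 J1=2 J2=0
R@1,3 dof=1 J1 → L=4 J1=3 J2=0
add link → L=5 J1=3 J2=0
PS@4,1 dof=2 J2 → L=5 J1=3 J2=1
PS@0,4 dof=2 J2 → L=5 J1=3 J2=2
M=3(L−1)−2J1−J2=3·4−2·3−2=4

M = 4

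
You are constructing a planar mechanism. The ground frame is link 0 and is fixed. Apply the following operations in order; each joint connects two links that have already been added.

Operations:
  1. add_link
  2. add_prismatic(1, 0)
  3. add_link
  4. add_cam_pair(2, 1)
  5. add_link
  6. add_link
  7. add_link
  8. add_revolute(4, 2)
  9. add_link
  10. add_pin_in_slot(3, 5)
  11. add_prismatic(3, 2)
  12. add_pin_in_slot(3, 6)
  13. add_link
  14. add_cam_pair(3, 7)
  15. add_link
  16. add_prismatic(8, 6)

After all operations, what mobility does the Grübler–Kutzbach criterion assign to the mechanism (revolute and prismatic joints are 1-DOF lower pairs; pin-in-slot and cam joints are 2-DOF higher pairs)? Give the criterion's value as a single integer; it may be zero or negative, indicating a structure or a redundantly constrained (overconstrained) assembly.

M = 12

link 0 = ground. State L|J1|J2 = 1|0|0
+link1  2|0|0
P(1,0) f=1→J1  2|1|0
+link2  3|1|0
C(2,1) f=2→J2  3|1|1
+link3  4|1|1
+link4  5|1|1
+link5  6|1|1
R(4,2) f=1→J1  6|2|1
+link6  7|2|1
PS(3,5) f=2→J2  7|2|2
P(3,2) f=1→J1  7|3|2
PS(3,6) f=2→J2  7|3|3
+link7  8|3|3
C(3,7) f=2→J2  8|3|4
+link8  9|3|4
P(8,6) f=1→J1  9|4|4
M = 3(9−1)−2·4−4 = 24−8−4 = 12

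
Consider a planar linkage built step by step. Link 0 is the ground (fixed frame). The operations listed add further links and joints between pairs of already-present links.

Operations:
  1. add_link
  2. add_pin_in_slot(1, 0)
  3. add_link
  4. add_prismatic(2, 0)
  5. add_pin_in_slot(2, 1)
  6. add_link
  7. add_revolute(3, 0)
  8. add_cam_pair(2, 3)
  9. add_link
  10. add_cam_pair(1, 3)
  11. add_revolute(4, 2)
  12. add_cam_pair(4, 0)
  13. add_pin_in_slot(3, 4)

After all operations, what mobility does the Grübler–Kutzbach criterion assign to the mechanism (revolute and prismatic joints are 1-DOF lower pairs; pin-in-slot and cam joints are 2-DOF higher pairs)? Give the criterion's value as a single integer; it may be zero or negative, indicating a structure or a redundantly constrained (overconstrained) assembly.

M = 0

link 0 = ground. State L|J1|J2 = 1|0|0
+link1  2|0|0
PS(1,0) f=2→J2  2|0|1
+link2  3|0|1
P(2,0) f=1→J1  3|1|1
PS(2,1) f=2→J2  3|1|2
+link3  4|1|2
R(3,0) f=1→J1  4|2|2
C(2,3) f=2→J2  4|2|3
+link4  5|2|3
C(1,3) f=2→J2  5|2|4
R(4,2) f=1→J1  5|3|4
C(4,0) f=2→J2  5|3|5
PS(3,4) f=2→J2  5|3|6
M = 3(5−1)−2·3−6 = 12−6−6 = 0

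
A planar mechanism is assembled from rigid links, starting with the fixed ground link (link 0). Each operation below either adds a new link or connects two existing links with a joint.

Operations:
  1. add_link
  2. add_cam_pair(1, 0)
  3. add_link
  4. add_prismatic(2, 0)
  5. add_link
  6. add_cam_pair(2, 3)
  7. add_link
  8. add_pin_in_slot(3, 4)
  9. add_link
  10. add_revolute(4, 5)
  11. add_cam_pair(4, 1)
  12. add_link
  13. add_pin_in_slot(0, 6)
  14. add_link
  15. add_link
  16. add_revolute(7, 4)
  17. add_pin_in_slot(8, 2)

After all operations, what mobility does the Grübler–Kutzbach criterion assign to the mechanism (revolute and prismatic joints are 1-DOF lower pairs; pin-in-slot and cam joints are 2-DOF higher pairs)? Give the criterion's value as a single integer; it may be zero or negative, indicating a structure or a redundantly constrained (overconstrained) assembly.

[1;0;0] (link 0 is ground)
L+ [2;0;0]
C(1,0)∈J2 [2;0;1]
L+ [3;0;1]
P(2,0)∈J1 [3;1;1]
L+ [4;1;1]
C(2,3)∈J2 [4;1;2]
L+ [5;1;2]
PS(3,4)∈J2 [5;1;3]
L+ [6;1;3]
R(4,5)∈J1 [6;2;3]
C(4,1)∈J2 [6;2;4]
L+ [7;2;4]
PS(0,6)∈J2 [7;2;5]
L+ [8;2;5]
L+ [9;2;5]
R(7,4)∈J1 [9;3;5]
PS(8,2)∈J2 [9;3;6]
mobility = 24 − 6 − 6 = 12

M = 12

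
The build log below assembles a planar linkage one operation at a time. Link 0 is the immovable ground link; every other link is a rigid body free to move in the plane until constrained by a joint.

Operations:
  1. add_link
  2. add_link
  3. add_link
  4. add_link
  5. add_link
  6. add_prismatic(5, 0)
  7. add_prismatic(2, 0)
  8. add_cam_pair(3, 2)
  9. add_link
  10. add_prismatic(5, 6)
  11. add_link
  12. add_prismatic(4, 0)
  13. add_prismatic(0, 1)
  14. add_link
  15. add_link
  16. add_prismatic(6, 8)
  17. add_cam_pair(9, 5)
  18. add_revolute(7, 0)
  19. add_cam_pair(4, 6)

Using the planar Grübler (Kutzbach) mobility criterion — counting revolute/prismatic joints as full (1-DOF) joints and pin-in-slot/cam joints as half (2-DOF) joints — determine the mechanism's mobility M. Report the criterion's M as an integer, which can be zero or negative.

M = 10

L=1 J1=0 J2=0
add link → L=2 J1=0 J2=0
add link → L=3 J1=0 J2=0
add link → L=4 J1=0 J2=0
add link → L=5 J1=0 J2=0
add link → L=6 J1=0 J2=0
P@5,0 dof=1 J1 → L=6 J1=1 J2=0
P@2,0 dof=1 J1 → L=6 J1=2 J2=0
C@3,2 dof=2 J2 → L=6 J1=2 J2=1
add link → L=7 J1=2 J2=1
P@5,6 dof=1 J1 → L=7 J1=3 J2=1
add link → L=8 J1=3 J2=1
P@4,0 dof=1 J1 → L=8 J1=4 J2=1
P@0,1 dof=1 J1 → L=8 J1=5 J2=1
add link → L=9 J1=5 J2=1
add link → L=10 J1=5 J2=1
P@6,8 dof=1 J1 → L=10 J1=6 J2=1
C@9,5 dof=2 J2 → L=10 J1=6 J2=2
R@7,0 dof=1 J1 → L=10 J1=7 J2=2
C@4,6 dof=2 J2 → L=10 J1=7 J2=3
M=3(L−1)−2J1−J2=3·9−2·7−3=10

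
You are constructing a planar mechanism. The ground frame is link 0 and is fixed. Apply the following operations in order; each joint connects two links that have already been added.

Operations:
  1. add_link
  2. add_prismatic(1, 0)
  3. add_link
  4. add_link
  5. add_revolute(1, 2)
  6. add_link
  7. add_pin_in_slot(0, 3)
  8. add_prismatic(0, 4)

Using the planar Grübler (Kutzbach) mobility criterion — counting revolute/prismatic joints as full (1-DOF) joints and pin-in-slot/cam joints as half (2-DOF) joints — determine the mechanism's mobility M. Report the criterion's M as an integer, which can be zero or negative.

[1;0;0] (link 0 is ground)
L+ [2;0;0]
P(1,0)∈J1 [2;1;0]
L+ [3;1;0]
L+ [4;1;0]
R(1,2)∈J1 [4;2;0]
L+ [5;2;0]
PS(0,3)∈J2 [5;2;1]
P(0,4)∈J1 [5;3;1]
mobility = 12 − 6 − 1 = 5

M = 5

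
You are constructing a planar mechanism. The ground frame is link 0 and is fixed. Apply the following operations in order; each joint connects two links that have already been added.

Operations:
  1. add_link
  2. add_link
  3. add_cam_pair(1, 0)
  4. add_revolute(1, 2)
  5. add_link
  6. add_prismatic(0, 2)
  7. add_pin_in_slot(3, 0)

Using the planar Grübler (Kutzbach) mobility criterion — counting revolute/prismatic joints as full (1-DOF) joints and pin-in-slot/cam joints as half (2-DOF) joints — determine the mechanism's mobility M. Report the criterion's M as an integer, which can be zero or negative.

M = 3

L=1 J1=0 J2=0
add link → L=2 J1=0 J2=0
add link → L=3 J1=0 J2=0
C@1,0 dof=2 J2 → L=3 J1=0 J2=1
R@1,2 dof=1 J1 → L=3 J1=1 J2=1
add link → L=4 J1=1 J2=1
P@0,2 dof=1 J1 → L=4 J1=2 J2=1
PS@3,0 dof=2 J2 → L=4 J1=2 J2=2
M=3(L−1)−2J1−J2=3·3−2·2−2=3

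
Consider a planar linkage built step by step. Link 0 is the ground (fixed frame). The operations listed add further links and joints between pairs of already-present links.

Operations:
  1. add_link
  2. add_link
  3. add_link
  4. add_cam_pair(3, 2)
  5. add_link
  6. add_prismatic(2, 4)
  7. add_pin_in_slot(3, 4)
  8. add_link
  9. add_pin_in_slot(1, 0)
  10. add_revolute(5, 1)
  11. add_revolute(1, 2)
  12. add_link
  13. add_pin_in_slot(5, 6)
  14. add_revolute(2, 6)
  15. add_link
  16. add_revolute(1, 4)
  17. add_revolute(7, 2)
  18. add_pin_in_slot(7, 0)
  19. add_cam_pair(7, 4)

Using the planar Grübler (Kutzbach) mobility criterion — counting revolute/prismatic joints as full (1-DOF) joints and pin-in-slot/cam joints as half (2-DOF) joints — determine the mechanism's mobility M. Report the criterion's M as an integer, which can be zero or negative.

M = 3

link 0 = ground. State L|J1|J2 = 1|0|0
+link1  2|0|0
+link2  3|0|0
+link3  4|0|0
C(3,2) f=2→J2  4|0|1
+link4  5|0|1
P(2,4) f=1→J1  5|1|1
PS(3,4) f=2→J2  5|1|2
+link5  6|1|2
PS(1,0) f=2→J2  6|1|3
R(5,1) f=1→J1  6|2|3
R(1,2) f=1→J1  6|3|3
+link6  7|3|3
PS(5,6) f=2→J2  7|3|4
R(2,6) f=1→J1  7|4|4
+link7  8|4|4
R(1,4) f=1→J1  8|5|4
R(7,2) f=1→J1  8|6|4
PS(7,0) f=2→J2  8|6|5
C(7,4) f=2→J2  8|6|6
M = 3(8−1)−2·6−6 = 21−12−6 = 3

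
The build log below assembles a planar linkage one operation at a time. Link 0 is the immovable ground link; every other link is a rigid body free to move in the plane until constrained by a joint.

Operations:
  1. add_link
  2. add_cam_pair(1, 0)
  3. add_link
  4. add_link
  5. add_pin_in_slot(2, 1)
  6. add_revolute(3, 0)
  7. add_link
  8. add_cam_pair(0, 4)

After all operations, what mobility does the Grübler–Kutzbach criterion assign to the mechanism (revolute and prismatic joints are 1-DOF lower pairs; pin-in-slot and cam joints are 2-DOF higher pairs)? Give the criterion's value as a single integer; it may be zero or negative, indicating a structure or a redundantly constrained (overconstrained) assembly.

link 0 = ground. State L|J1|J2 = 1|0|0
+link1  2|0|0
C(1,0) f=2→J2  2|0|1
+link2  3|0|1
+link3  4|0|1
PS(2,1) f=2→J2  4|0|2
R(3,0) f=1→J1  4|1|2
+link4  5|1|2
C(0,4) f=2→J2  5|1|3
M = 3(5−1)−2·1−3 = 12−2−3 = 7

M = 7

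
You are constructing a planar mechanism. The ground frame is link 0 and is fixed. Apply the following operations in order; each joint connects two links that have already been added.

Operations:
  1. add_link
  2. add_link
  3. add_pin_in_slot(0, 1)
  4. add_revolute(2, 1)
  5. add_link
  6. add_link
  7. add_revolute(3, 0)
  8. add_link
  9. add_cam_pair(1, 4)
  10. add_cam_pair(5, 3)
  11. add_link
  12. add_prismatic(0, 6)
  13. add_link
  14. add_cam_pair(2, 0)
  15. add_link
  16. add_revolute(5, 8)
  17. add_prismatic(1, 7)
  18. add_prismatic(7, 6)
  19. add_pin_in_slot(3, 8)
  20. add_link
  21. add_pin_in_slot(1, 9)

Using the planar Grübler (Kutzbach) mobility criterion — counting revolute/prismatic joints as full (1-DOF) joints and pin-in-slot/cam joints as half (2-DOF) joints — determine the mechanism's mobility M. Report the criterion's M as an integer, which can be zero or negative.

M = 9

L=1 J1=0 J2=0
add link → L=2 J1=0 J2=0
add link → L=3 J1=0 J2=0
PS@0,1 dof=2 J2 → L=3 J1=0 J2=1
R@2,1 dof=1 J1 → L=3 J1=1 J2=1
add link → L=4 J1=1 J2=1
add link → L=5 J1=1 J2=1
R@3,0 dof=1 J1 → L=5 J1=2 J2=1
add link → L=6 J1=2 J2=1
C@1,4 dof=2 J2 → L=6 J1=2 J2=2
C@5,3 dof=2 J2 → L=6 J1=2 J2=3
add link → L=7 J1=2 J2=3
P@0,6 dof=1 J1 → L=7 J1=3 J2=3
add link → L=8 J1=3 J2=3
C@2,0 dof=2 J2 → L=8 J1=3 J2=4
add link → L=9 J1=3 J2=4
R@5,8 dof=1 J1 → L=9 J1=4 J2=4
P@1,7 dof=1 J1 → L=9 J1=5 J2=4
P@7,6 dof=1 J1 → L=9 J1=6 J2=4
PS@3,8 dof=2 J2 → L=9 J1=6 J2=5
add link → L=10 J1=6 J2=5
PS@1,9 dof=2 J2 → L=10 J1=6 J2=6
M=3(L−1)−2J1−J2=3·9−2·6−6=9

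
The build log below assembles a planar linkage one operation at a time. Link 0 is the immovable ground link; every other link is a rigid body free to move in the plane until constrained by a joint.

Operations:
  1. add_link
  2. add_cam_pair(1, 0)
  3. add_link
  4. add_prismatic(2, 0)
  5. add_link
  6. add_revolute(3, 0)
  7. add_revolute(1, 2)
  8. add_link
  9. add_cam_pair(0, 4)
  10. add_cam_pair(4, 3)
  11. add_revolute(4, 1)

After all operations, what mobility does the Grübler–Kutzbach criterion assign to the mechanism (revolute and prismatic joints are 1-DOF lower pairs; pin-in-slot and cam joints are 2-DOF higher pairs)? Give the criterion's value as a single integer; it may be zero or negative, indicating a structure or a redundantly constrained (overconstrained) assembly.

L=1 J1=0 J2=0
add link → L=2 J1=0 J2=0
C@1,0 dof=2 J2 → L=2 J1=0 J2=1
add link → L=3 J1=0 J2=1
P@2,0 dof=1 J1 → L=3 J1=1 J2=1
add link → L=4 J1=1 J2=1
R@3,0 dof=1 J1 → L=4 J1=2 J2=1
R@1,2 dof=1 J1 → L=4 J1=3 J2=1
add link → L=5 J1=3 J2=1
C@0,4 dof=2 J2 → L=5 J1=3 J2=2
C@4,3 dof=2 J2 → L=5 J1=3 J2=3
R@4,1 dof=1 J1 → L=5 J1=4 J2=3
M=3(L−1)−2J1−J2=3·4−2·4−3=1

M = 1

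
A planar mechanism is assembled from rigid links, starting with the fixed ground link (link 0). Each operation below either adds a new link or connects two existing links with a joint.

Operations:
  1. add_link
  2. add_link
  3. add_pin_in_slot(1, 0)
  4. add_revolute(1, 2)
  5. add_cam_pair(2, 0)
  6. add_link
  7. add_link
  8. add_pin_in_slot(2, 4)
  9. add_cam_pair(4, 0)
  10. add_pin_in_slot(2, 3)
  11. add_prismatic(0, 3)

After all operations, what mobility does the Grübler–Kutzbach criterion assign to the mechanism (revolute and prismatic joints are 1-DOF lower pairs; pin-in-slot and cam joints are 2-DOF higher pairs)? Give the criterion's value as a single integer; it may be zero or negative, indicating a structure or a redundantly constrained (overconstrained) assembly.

M = 3

L=1 J1=0 J2=0
add link → L=2 J1=0 J2=0
add link → L=3 J1=0 J2=0
PS@1,0 dof=2 J2 → L=3 J1=0 J2=1
R@1,2 dof=1 J1 → L=3 J1=1 J2=1
C@2,0 dof=2 J2 → L=3 J1=1 J2=2
add link → L=4 J1=1 J2=2
add link → L=5 J1=1 J2=2
PS@2,4 dof=2 J2 → L=5 J1=1 J2=3
C@4,0 dof=2 J2 → L=5 J1=1 J2=4
PS@2,3 dof=2 J2 → L=5 J1=1 J2=5
P@0,3 dof=1 J1 → L=5 J1=2 J2=5
M=3(L−1)−2J1−J2=3·4−2·2−5=3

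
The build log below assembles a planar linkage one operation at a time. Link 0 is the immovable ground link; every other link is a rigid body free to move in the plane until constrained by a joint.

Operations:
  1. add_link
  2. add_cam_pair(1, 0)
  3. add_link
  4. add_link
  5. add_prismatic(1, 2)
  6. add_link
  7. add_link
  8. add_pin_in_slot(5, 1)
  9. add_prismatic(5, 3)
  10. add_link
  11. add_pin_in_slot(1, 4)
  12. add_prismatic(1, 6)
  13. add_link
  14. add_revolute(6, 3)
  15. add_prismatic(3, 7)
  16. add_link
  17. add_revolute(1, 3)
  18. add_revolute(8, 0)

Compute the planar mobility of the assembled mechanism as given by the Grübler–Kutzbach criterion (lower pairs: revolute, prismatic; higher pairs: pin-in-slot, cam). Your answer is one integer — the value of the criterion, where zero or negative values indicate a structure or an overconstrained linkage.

M = 7

link 0 = ground. State L|J1|J2 = 1|0|0
+link1  2|0|0
C(1,0) f=2→J2  2|0|1
+link2  3|0|1
+link3  4|0|1
P(1,2) f=1→J1  4|1|1
+link4  5|1|1
+link5  6|1|1
PS(5,1) f=2→J2  6|1|2
P(5,3) f=1→J1  6|2|2
+link6  7|2|2
PS(1,4) f=2→J2  7|2|3
P(1,6) f=1→J1  7|3|3
+link7  8|3|3
R(6,3) f=1→J1  8|4|3
P(3,7) f=1→J1  8|5|3
+link8  9|5|3
R(1,3) f=1→J1  9|6|3
R(8,0) f=1→J1  9|7|3
M = 3(9−1)−2·7−3 = 24−14−3 = 7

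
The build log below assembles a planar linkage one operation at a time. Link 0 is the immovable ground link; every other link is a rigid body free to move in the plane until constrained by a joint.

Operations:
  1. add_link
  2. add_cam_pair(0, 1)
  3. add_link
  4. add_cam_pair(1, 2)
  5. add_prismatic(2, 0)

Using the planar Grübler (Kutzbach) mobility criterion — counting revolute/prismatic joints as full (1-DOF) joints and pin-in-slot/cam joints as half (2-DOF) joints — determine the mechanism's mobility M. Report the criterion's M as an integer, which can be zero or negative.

M = 2

ground; <1,0,0>
#1 <2,0,0>
C:0↔1 J2 <2,0,1>
#2 <3,0,1>
C:1↔2 J2 <3,0,2>
P:2↔0 J1 <3,1,2>
3×2 − 2×1 − 1×2 = 2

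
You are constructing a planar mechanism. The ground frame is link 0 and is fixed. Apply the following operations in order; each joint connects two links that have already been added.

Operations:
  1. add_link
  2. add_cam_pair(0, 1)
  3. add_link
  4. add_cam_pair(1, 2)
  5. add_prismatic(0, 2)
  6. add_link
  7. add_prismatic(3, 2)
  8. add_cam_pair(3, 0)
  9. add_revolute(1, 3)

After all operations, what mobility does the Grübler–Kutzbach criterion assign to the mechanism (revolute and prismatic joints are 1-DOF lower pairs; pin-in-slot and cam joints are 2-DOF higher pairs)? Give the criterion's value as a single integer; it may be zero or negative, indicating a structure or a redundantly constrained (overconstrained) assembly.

M = 0

link 0 = ground. State L|J1|J2 = 1|0|0
+link1  2|0|0
C(0,1) f=2→J2  2|0|1
+link2  3|0|1
C(1,2) f=2→J2  3|0|2
P(0,2) f=1→J1  3|1|2
+link3  4|1|2
P(3,2) f=1→J1  4|2|2
C(3,0) f=2→J2  4|2|3
R(1,3) f=1→J1  4|3|3
M = 3(4−1)−2·3−3 = 9−6−3 = 0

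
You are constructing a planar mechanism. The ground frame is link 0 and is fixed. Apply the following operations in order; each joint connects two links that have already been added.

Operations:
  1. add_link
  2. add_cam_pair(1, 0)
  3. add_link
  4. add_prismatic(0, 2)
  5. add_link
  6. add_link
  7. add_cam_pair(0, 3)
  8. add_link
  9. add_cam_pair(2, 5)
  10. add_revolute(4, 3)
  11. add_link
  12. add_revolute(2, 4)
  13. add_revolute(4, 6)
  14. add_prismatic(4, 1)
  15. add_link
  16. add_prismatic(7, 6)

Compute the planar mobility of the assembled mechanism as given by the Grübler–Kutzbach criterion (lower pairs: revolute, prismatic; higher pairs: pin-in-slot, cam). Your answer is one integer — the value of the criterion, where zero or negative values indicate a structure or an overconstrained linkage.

M = 6

link 0 = ground. State L|J1|J2 = 1|0|0
+link1  2|0|0
C(1,0) f=2→J2  2|0|1
+link2  3|0|1
P(0,2) f=1→J1  3|1|1
+link3  4|1|1
+link4  5|1|1
C(0,3) f=2→J2  5|1|2
+link5  6|1|2
C(2,5) f=2→J2  6|1|3
R(4,3) f=1→J1  6|2|3
+link6  7|2|3
R(2,4) f=1→J1  7|3|3
R(4,6) f=1→J1  7|4|3
P(4,1) f=1→J1  7|5|3
+link7  8|5|3
P(7,6) f=1→J1  8|6|3
M = 3(8−1)−2·6−3 = 21−12−3 = 6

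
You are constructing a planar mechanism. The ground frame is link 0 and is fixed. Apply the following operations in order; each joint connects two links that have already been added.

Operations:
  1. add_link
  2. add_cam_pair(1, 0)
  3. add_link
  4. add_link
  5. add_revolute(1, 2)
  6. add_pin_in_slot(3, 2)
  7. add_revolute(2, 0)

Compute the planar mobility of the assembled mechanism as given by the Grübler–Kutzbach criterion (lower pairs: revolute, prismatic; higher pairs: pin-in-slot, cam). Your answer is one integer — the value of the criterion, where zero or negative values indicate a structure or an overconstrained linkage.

ground; <1,0,0>
#1 <2,0,0>
C:1↔0 J2 <2,0,1>
#2 <3,0,1>
#3 <4,0,1>
R:1↔2 J1 <4,1,1>
PS:3↔2 J2 <4,1,2>
R:2↔0 J1 <4,2,2>
3×3 − 2×2 − 1×2 = 3

M = 3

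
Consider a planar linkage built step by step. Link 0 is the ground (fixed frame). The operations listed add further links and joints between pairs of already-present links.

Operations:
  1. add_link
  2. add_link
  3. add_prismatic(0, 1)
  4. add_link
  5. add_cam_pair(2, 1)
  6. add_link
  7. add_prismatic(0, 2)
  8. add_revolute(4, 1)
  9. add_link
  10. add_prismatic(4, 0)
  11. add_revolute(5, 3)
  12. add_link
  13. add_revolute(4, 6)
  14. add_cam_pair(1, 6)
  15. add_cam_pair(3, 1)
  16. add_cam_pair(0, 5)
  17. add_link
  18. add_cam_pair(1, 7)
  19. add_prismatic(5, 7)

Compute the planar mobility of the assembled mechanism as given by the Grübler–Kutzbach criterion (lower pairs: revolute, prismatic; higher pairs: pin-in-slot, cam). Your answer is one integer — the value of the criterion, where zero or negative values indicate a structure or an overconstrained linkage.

M = 2

link 0 = ground. State L|J1|J2 = 1|0|0
+link1  2|0|0
+link2  3|0|0
P(0,1) f=1→J1  3|1|0
+link3  4|1|0
C(2,1) f=2→J2  4|1|1
+link4  5|1|1
P(0,2) f=1→J1  5|2|1
R(4,1) f=1→J1  5|3|1
+link5  6|3|1
P(4,0) f=1→J1  6|4|1
R(5,3) f=1→J1  6|5|1
+link6  7|5|1
R(4,6) f=1→J1  7|6|1
C(1,6) f=2→J2  7|6|2
C(3,1) f=2→J2  7|6|3
C(0,5) f=2→J2  7|6|4
+link7  8|6|4
C(1,7) f=2→J2  8|6|5
P(5,7) f=1→J1  8|7|5
M = 3(8−1)−2·7−5 = 21−14−5 = 2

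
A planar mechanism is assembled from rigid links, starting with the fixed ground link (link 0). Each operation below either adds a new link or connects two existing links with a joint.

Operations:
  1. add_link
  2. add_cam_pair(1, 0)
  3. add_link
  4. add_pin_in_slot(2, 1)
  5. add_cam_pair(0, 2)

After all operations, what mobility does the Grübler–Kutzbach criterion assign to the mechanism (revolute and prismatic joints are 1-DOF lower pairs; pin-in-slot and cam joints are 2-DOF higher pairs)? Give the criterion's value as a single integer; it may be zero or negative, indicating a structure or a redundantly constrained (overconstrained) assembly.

[1;0;0] (link 0 is ground)
L+ [2;0;0]
C(1,0)∈J2 [2;0;1]
L+ [3;0;1]
PS(2,1)∈J2 [3;0;2]
C(0,2)∈J2 [3;0;3]
mobility = 6 − 0 − 3 = 3

M = 3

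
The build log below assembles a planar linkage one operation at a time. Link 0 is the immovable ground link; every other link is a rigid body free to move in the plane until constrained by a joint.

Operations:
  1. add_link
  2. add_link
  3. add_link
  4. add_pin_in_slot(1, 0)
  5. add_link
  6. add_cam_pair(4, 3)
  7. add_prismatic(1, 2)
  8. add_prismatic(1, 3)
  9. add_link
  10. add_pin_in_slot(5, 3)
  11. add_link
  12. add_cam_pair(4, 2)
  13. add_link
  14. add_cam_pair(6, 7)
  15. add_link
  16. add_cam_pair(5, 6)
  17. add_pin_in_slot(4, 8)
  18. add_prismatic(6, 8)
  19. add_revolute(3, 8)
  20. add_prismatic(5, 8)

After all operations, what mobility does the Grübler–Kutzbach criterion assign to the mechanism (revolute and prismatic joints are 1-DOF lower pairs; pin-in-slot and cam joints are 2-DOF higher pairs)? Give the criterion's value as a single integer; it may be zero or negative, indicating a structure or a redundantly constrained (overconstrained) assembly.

ground; <1,0,0>
#1 <2,0,0>
#2 <3,0,0>
#3 <4,0,0>
PS:1↔0 J2 <4,0,1>
#4 <5,0,1>
C:4↔3 J2 <5,0,2>
P:1↔2 J1 <5,1,2>
P:1↔3 J1 <5,2,2>
#5 <6,2,2>
PS:5↔3 J2 <6,2,3>
#6 <7,2,3>
C:4↔2 J2 <7,2,4>
#7 <8,2,4>
C:6↔7 J2 <8,2,5>
#8 <9,2,5>
C:5↔6 J2 <9,2,6>
PS:4↔8 J2 <9,2,7>
P:6↔8 J1 <9,3,7>
R:3↔8 J1 <9,4,7>
P:5↔8 J1 <9,5,7>
3×8 − 2×5 − 1×7 = 7

M = 7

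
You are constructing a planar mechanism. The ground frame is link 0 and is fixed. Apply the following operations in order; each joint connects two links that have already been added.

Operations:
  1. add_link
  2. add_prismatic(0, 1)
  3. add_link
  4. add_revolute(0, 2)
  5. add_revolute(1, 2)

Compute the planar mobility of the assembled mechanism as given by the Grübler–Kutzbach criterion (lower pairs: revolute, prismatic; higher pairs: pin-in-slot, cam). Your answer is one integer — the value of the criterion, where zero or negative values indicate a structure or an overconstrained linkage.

M = 0

[1;0;0] (link 0 is ground)
L+ [2;0;0]
P(0,1)∈J1 [2;1;0]
L+ [3;1;0]
R(0,2)∈J1 [3;2;0]
R(1,2)∈J1 [3;3;0]
mobility = 6 − 6 − 0 = 0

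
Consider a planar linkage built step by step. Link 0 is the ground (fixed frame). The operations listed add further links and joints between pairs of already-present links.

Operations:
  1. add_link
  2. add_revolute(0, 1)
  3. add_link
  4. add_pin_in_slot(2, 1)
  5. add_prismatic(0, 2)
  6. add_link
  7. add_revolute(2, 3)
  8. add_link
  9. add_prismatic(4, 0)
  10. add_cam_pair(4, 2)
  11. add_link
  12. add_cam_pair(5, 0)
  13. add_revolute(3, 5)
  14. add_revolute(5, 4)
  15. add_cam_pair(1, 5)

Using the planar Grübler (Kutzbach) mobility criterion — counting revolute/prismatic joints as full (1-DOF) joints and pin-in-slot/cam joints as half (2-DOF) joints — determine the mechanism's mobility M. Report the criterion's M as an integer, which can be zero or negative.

(L,J1,J2)=(1,0,0); link0 fixed
link1: (2,0,0)
R 0-1 [J1]: (2,1,0)
link2: (3,1,0)
PS 2-1 [J2]: (3,1,1)
P 0-2 [J1]: (3,2,1)
link3: (4,2,1)
R 2-3 [J1]: (4,3,1)
link4: (5,3,1)
P 4-0 [J1]: (5,4,1)
C 4-2 [J2]: (5,4,2)
link5: (6,4,2)
C 5-0 [J2]: (6,4,3)
R 3-5 [J1]: (6,5,3)
R 5-4 [J1]: (6,6,3)
C 1-5 [J2]: (6,6,4)
Grübler: 3·5 − 2·6 − 4 = -1

M = -1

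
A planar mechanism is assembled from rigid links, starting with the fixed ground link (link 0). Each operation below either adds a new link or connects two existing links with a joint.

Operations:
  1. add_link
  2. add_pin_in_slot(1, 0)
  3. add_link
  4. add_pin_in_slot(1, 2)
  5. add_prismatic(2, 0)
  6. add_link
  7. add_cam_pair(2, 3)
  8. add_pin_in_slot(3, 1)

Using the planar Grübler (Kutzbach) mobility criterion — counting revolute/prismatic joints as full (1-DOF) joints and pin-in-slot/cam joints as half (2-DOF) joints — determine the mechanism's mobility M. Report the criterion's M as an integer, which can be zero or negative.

M = 3

ground; <1,0,0>
#1 <2,0,0>
PS:1↔0 J2 <2,0,1>
#2 <3,0,1>
PS:1↔2 J2 <3,0,2>
P:2↔0 J1 <3,1,2>
#3 <4,1,2>
C:2↔3 J2 <4,1,3>
PS:3↔1 J2 <4,1,4>
3×3 − 2×1 − 1×4 = 3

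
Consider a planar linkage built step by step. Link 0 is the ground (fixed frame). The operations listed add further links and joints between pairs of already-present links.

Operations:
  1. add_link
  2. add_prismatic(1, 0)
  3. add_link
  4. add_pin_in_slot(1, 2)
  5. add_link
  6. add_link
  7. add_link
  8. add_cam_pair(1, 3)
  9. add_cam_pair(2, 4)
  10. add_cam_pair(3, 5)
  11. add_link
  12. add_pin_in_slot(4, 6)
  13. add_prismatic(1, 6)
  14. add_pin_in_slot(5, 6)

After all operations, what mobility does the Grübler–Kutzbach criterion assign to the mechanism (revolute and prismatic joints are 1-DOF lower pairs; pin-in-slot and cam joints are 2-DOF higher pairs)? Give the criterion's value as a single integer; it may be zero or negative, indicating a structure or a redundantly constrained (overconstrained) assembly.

L=1 J1=0 J2=0
add link → L=2 J1=0 J2=0
P@1,0 dof=1 J1 → L=2 J1=1 J2=0
add link → L=3 J1=1 J2=0
PS@1,2 dof=2 J2 → L=3 J1=1 J2=1
add link → L=4 J1=1 J2=1
add link → L=5 J1=1 J2=1
add link → L=6 J1=1 J2=1
C@1,3 dof=2 J2 → L=6 J1=1 J2=2
C@2,4 dof=2 J2 → L=6 J1=1 J2=3
C@3,5 dof=2 J2 → L=6 J1=1 J2=4
add link → L=7 J1=1 J2=4
PS@4,6 dof=2 J2 → L=7 J1=1 J2=5
P@1,6 dof=1 J1 → L=7 J1=2 J2=5
PS@5,6 dof=2 J2 → L=7 J1=2 J2=6
M=3(L−1)−2J1−J2=3·6−2·2−6=8

M = 8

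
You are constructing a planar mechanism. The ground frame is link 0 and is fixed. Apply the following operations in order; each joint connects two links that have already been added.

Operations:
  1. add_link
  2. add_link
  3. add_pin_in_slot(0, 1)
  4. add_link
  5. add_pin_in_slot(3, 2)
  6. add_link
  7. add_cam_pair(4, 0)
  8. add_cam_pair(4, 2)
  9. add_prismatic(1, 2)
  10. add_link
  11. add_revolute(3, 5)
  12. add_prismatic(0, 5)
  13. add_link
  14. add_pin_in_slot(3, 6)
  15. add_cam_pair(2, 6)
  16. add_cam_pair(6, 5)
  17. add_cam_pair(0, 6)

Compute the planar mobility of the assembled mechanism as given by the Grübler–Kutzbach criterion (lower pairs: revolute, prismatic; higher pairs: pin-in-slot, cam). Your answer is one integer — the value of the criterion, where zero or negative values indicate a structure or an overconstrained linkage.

[1;0;0] (link 0 is ground)
L+ [2;0;0]
L+ [3;0;0]
PS(0,1)∈J2 [3;0;1]
L+ [4;0;1]
PS(3,2)∈J2 [4;0;2]
L+ [5;0;2]
C(4,0)∈J2 [5;0;3]
C(4,2)∈J2 [5;0;4]
P(1,2)∈J1 [5;1;4]
L+ [6;1;4]
R(3,5)∈J1 [6;2;4]
P(0,5)∈J1 [6;3;4]
L+ [7;3;4]
PS(3,6)∈J2 [7;3;5]
C(2,6)∈J2 [7;3;6]
C(6,5)∈J2 [7;3;7]
C(0,6)∈J2 [7;3;8]
mobility = 18 − 6 − 8 = 4

M = 4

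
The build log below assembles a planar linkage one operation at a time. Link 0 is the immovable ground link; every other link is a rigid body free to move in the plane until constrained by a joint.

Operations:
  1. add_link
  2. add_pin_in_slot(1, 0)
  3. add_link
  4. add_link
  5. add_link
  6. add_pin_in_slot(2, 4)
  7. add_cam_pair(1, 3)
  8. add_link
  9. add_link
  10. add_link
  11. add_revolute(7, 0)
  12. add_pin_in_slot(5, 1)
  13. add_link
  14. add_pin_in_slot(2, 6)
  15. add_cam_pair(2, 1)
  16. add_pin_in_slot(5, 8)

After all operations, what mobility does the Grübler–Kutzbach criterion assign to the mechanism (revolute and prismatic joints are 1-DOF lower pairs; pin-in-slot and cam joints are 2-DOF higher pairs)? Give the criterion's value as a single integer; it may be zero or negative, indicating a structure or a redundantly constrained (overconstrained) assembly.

M = 15

link 0 = ground. State L|J1|J2 = 1|0|0
+link1  2|0|0
PS(1,0) f=2→J2  2|0|1
+link2  3|0|1
+link3  4|0|1
+link4  5|0|1
PS(2,4) f=2→J2  5|0|2
C(1,3) f=2→J2  5|0|3
+link5  6|0|3
+link6  7|0|3
+link7  8|0|3
R(7,0) f=1→J1  8|1|3
PS(5,1) f=2→J2  8|1|4
+link8  9|1|4
PS(2,6) f=2→J2  9|1|5
C(2,1) f=2→J2  9|1|6
PS(5,8) f=2→J2  9|1|7
M = 3(9−1)−2·1−7 = 24−2−7 = 15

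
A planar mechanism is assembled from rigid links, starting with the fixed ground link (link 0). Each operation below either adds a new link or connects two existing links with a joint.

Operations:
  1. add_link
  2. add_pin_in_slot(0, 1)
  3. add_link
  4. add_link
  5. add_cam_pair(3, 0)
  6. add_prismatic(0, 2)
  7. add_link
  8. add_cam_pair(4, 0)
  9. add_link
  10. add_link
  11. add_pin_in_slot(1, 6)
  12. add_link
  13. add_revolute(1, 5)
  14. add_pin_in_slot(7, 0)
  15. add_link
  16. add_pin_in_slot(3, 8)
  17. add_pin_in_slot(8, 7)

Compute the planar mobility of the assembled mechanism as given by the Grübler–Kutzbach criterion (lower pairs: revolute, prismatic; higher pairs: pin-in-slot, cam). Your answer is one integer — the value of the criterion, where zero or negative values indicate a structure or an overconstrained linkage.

M = 13

[1;0;0] (link 0 is ground)
L+ [2;0;0]
PS(0,1)∈J2 [2;0;1]
L+ [3;0;1]
L+ [4;0;1]
C(3,0)∈J2 [4;0;2]
P(0,2)∈J1 [4;1;2]
L+ [5;1;2]
C(4,0)∈J2 [5;1;3]
L+ [6;1;3]
L+ [7;1;3]
PS(1,6)∈J2 [7;1;4]
L+ [8;1;4]
R(1,5)∈J1 [8;2;4]
PS(7,0)∈J2 [8;2;5]
L+ [9;2;5]
PS(3,8)∈J2 [9;2;6]
PS(8,7)∈J2 [9;2;7]
mobility = 24 − 4 − 7 = 13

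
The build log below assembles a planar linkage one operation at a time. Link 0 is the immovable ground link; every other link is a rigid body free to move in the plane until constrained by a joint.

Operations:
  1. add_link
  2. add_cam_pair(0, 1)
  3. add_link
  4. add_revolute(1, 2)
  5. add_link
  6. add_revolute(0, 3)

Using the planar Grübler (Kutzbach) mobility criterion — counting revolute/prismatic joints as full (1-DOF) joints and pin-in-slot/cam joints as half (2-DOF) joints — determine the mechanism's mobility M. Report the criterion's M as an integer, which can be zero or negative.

L=1 J1=0 J2=0
add link → L=2 J1=0 J2=0
C@0,1 dof=2 J2 → L=2 J1=0 J2=1
add link → L=3 J1=0 J2=1
R@1,2 dof=1 J1 → L=3 J1=1 J2=1
add link → L=4 J1=1 J2=1
R@0,3 dof=1 J1 → L=4 J1=2 J2=1
M=3(L−1)−2J1−J2=3·3−2·2−1=4

M = 4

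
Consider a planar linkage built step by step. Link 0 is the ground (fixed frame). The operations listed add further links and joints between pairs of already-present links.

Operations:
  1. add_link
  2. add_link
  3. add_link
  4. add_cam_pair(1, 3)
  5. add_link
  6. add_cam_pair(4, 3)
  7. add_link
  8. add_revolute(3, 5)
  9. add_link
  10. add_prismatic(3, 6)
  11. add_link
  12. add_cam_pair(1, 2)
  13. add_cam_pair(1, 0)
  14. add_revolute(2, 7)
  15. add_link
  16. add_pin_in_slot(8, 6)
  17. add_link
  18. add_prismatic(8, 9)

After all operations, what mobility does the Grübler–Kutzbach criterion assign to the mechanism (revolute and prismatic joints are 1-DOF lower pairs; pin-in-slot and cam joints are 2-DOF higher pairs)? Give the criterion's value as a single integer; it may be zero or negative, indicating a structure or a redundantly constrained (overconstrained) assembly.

L=1 J1=0 J2=0
add link → L=2 J1=0 J2=0
add link → L=3 J1=0 J2=0
add link → L=4 J1=0 J2=0
C@1,3 dof=2 J2 → L=4 J1=0 J2=1
add link → L=5 J1=0 J2=1
C@4,3 dof=2 J2 → L=5 J1=0 J2=2
add link → L=6 J1=0 J2=2
R@3,5 dof=1 J1 → L=6 J1=1 J2=2
add link → L=7 J1=1 J2=2
P@3,6 dof=1 J1 → L=7 J1=2 J2=2
add link → L=8 J1=2 J2=2
C@1,2 dof=2 J2 → L=8 J1=2 J2=3
C@1,0 dof=2 J2 → L=8 J1=2 J2=4
R@2,7 dof=1 J1 → L=8 J1=3 J2=4
add link → L=9 J1=3 J2=4
PS@8,6 dof=2 J2 → L=9 J1=3 J2=5
add link → L=10 J1=3 J2=5
P@8,9 dof=1 J1 → L=10 J1=4 J2=5
M=3(L−1)−2J1−J2=3·9−2·4−5=14

M = 14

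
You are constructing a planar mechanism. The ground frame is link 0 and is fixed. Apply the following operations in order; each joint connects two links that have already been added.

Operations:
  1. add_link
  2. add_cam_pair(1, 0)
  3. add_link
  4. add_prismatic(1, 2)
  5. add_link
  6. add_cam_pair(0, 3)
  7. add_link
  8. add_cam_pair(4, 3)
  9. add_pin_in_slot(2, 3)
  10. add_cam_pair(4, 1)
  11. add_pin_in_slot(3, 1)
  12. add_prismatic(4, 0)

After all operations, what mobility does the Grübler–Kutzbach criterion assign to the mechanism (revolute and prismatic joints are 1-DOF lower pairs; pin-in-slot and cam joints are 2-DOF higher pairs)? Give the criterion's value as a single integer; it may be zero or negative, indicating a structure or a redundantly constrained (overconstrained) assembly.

M = 2

ground; <1,0,0>
#1 <2,0,0>
C:1↔0 J2 <2,0,1>
#2 <3,0,1>
P:1↔2 J1 <3,1,1>
#3 <4,1,1>
C:0↔3 J2 <4,1,2>
#4 <5,1,2>
C:4↔3 J2 <5,1,3>
PS:2↔3 J2 <5,1,4>
C:4↔1 J2 <5,1,5>
PS:3↔1 J2 <5,1,6>
P:4↔0 J1 <5,2,6>
3×4 − 2×2 − 1×6 = 2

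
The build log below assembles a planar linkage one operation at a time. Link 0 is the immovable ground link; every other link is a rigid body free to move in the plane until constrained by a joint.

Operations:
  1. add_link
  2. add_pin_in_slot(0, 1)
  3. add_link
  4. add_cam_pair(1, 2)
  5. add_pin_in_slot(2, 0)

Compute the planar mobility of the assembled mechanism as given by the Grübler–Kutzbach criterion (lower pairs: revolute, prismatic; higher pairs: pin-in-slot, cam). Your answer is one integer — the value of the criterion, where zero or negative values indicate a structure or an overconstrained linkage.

M = 3

L=1 J1=0 J2=0
add link → L=2 J1=0 J2=0
PS@0,1 dof=2 J2 → L=2 J1=0 J2=1
add link → L=3 J1=0 J2=1
C@1,2 dof=2 J2 → L=3 J1=0 J2=2
PS@2,0 dof=2 J2 → L=3 J1=0 J2=3
M=3(L−1)−2J1−J2=3·2−2·0−3=3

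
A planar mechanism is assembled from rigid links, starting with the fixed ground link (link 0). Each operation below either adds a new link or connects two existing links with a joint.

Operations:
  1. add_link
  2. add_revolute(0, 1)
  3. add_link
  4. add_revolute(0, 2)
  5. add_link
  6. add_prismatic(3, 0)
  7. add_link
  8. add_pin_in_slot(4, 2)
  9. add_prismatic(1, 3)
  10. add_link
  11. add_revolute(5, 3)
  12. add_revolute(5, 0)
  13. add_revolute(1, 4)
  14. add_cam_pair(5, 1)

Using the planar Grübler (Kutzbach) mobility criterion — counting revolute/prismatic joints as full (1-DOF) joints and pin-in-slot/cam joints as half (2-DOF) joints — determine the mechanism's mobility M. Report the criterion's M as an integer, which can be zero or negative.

link 0 = ground. State L|J1|J2 = 1|0|0
+link1  2|0|0
R(0,1) f=1→J1  2|1|0
+link2  3|1|0
R(0,2) f=1→J1  3|2|0
+link3  4|2|0
P(3,0) f=1→J1  4|3|0
+link4  5|3|0
PS(4,2) f=2→J2  5|3|1
P(1,3) f=1→J1  5|4|1
+link5  6|4|1
R(5,3) f=1→J1  6|5|1
R(5,0) f=1→J1  6|6|1
R(1,4) f=1→J1  6|7|1
C(5,1) f=2→J2  6|7|2
M = 3(6−1)−2·7−2 = 15−14−2 = -1

M = -1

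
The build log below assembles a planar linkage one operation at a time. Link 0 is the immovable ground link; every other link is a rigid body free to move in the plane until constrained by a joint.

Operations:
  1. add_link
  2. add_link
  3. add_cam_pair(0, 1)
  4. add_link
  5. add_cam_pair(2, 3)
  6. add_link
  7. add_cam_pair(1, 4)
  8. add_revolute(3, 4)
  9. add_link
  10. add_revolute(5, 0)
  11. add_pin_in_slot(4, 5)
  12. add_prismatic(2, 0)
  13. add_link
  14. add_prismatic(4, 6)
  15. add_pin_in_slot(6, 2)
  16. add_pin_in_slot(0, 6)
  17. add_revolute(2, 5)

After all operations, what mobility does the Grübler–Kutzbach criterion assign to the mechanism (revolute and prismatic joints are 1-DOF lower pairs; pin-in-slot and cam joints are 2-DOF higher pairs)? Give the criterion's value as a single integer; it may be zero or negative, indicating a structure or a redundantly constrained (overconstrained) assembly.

M = 2

ground; <1,0,0>
#1 <2,0,0>
#2 <3,0,0>
C:0↔1 J2 <3,0,1>
#3 <4,0,1>
C:2↔3 J2 <4,0,2>
#4 <5,0,2>
C:1↔4 J2 <5,0,3>
R:3↔4 J1 <5,1,3>
#5 <6,1,3>
R:5↔0 J1 <6,2,3>
PS:4↔5 J2 <6,2,4>
P:2↔0 J1 <6,3,4>
#6 <7,3,4>
P:4↔6 J1 <7,4,4>
PS:6↔2 J2 <7,4,5>
PS:0↔6 J2 <7,4,6>
R:2↔5 J1 <7,5,6>
3×6 − 2×5 − 1×6 = 2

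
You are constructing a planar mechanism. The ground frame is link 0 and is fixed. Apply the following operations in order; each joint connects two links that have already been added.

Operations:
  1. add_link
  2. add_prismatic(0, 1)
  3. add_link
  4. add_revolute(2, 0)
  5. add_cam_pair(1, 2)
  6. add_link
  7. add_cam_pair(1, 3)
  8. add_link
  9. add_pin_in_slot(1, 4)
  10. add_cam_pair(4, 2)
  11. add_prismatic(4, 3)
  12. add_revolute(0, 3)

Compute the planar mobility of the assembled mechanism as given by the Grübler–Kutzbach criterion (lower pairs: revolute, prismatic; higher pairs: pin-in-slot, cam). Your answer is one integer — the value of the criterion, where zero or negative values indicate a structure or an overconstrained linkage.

(L,J1,J2)=(1,0,0); link0 fixed
link1: (2,0,0)
P 0-1 [J1]: (2,1,0)
link2: (3,1,0)
R 2-0 [J1]: (3,2,0)
C 1-2 [J2]: (3,2,1)
link3: (4,2,1)
C 1-3 [J2]: (4,2,2)
link4: (5,2,2)
PS 1-4 [J2]: (5,2,3)
C 4-2 [J2]: (5,2,4)
P 4-3 [J1]: (5,3,4)
R 0-3 [J1]: (5,4,4)
Grübler: 3·4 − 2·4 − 4 = 0

M = 0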